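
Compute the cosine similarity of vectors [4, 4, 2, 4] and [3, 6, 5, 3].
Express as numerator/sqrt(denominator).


dot = 58. |a|^2 = 52, |b|^2 = 79. cos = 58/sqrt(4108).

58/sqrt(4108)


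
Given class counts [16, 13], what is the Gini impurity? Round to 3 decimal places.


Total = 29. Proportions: 16/29, 13/29. sum(p_i^2) = 0.5054. Gini = 1 - 0.5054 = 0.4946, which rounds to 0.495.

0.495


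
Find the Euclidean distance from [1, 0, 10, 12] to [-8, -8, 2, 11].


d = sqrt(sum of squared differences). (1--8)^2=81, (0--8)^2=64, (10-2)^2=64, (12-11)^2=1. Sum = 210.

sqrt(210)


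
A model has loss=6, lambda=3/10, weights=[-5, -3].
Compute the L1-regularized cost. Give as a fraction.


L1 norm = sum(|w|) = 8. J = 6 + 3/10 * 8 = 42/5.

42/5


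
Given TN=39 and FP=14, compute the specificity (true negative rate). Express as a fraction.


Specificity = TN / (TN + FP) = 39 / 53 = 39/53.

39/53


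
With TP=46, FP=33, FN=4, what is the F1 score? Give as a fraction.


Precision = 46/79 = 46/79. Recall = 46/50 = 23/25. F1 = 2*P*R/(P+R) = 92/129.

92/129


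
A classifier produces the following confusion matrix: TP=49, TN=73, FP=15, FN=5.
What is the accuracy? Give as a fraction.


Accuracy = (TP + TN) / (TP + TN + FP + FN) = (49 + 73) / 142 = 61/71.

61/71


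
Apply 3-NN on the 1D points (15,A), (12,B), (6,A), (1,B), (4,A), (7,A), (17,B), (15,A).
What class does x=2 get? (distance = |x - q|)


Distances: |15-2|=13, |12-2|=10, |6-2|=4, |1-2|=1, |4-2|=2, |7-2|=5, |17-2|=15, |15-2|=13. 3 nearest: (1,B), (4,A), (6,A). Counts: {'B': 1, 'A': 2}. Majority class: A.

A


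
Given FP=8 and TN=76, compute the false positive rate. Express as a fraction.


FPR = FP / (FP + TN) = 8 / 84 = 2/21.

2/21


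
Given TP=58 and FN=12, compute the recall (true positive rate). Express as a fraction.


Recall = TP / (TP + FN) = 58 / 70 = 29/35.

29/35


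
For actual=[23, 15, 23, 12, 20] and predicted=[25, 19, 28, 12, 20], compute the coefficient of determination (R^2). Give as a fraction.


Mean(y) = 93/5. SS_res = 45. SS_tot = 486/5. R^2 = 1 - 45/(486/5) = 29/54.

29/54


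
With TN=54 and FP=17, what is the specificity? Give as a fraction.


Specificity = TN / (TN + FP) = 54 / 71 = 54/71.

54/71


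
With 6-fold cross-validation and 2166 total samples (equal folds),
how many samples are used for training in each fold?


Each validation fold has 2166/6 = 361 samples. Training set = 2166 - 361 = 1805.

1805


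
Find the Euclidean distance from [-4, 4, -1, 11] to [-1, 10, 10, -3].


d = sqrt(sum of squared differences). (-4--1)^2=9, (4-10)^2=36, (-1-10)^2=121, (11--3)^2=196. Sum = 362.

sqrt(362)


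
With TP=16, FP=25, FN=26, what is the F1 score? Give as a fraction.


Precision = 16/41 = 16/41. Recall = 16/42 = 8/21. F1 = 2*P*R/(P+R) = 32/83.

32/83


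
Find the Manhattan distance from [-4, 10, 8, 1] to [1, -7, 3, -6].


d = sum of absolute differences: |-4-1|=5 + |10--7|=17 + |8-3|=5 + |1--6|=7 = 34.

34


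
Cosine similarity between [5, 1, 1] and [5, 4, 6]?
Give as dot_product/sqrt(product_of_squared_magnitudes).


dot = 35. |a|^2 = 27, |b|^2 = 77. cos = 35/sqrt(2079).

35/sqrt(2079)


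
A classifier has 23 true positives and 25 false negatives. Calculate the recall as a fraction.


Recall = TP / (TP + FN) = 23 / 48 = 23/48.

23/48


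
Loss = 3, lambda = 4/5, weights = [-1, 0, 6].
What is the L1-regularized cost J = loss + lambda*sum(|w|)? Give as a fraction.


L1 norm = sum(|w|) = 7. J = 3 + 4/5 * 7 = 43/5.

43/5


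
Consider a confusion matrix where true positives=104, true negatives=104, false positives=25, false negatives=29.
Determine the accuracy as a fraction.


Accuracy = (TP + TN) / (TP + TN + FP + FN) = (104 + 104) / 262 = 104/131.

104/131


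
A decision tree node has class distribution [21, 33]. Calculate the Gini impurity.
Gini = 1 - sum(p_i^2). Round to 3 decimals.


Total = 54. Proportions: 21/54, 33/54. sum(p_i^2) = 0.5247. Gini = 1 - 0.5247 = 0.4753, which rounds to 0.475.

0.475


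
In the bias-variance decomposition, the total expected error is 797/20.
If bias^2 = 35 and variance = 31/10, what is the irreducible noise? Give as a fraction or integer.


Total error = bias^2 + variance + irreducible noise. So irreducible noise = 797/20 - 35 - 31/10 = 7/4.

7/4


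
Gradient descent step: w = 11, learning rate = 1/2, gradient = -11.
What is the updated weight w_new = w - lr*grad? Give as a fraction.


w_new = 11 - 1/2 * -11 = 11 - -11/2 = 33/2.

33/2


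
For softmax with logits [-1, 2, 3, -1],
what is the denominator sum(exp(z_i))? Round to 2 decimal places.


Denom = e^-1=0.3679 + e^2=7.3891 + e^3=20.0855 + e^-1=0.3679. Sum = 28.2104, which rounds to 28.21.

28.21


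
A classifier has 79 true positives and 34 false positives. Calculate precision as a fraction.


Precision = TP / (TP + FP) = 79 / 113 = 79/113.

79/113


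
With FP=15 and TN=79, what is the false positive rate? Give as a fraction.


FPR = FP / (FP + TN) = 15 / 94 = 15/94.

15/94


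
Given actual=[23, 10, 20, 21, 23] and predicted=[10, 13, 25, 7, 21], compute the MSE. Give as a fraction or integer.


MSE = (1/5) * ((23-10)^2=169 + (10-13)^2=9 + (20-25)^2=25 + (21-7)^2=196 + (23-21)^2=4). Sum = 403. MSE = 403/5.

403/5


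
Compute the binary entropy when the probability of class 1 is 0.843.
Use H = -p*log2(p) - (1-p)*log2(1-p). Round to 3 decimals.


H = -0.843*log2(0.843) - 0.157*log2(0.157) = 0.627.

0.627


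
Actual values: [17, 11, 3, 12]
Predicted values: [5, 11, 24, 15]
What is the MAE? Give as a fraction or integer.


MAE = (1/4) * (|17-5|=12 + |11-11|=0 + |3-24|=21 + |12-15|=3). Sum = 36. MAE = 9.

9


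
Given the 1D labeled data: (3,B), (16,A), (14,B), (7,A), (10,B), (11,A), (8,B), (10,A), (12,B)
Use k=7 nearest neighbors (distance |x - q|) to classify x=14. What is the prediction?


Distances: |3-14|=11, |16-14|=2, |14-14|=0, |7-14|=7, |10-14|=4, |11-14|=3, |8-14|=6, |10-14|=4, |12-14|=2. 7 nearest: (14,B), (16,A), (12,B), (11,A), (10,A), (10,B), (8,B). Counts: {'B': 4, 'A': 3}. Majority class: B.

B


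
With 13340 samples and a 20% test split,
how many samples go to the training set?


Test set = 13340 * 20% = 2668. Training set = 13340 - 2668 = 10672.

10672


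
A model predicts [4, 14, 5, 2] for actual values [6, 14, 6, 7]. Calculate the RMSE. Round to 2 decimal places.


MSE = 7.5000. RMSE = sqrt(7.5000) = 2.74.

2.74


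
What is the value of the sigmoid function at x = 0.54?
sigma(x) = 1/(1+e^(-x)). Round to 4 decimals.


sigma(0.54) = 1/(1+e^(-0.54)) = 1/(1+0.582748) = 1/1.582748 = 0.6318.

0.6318


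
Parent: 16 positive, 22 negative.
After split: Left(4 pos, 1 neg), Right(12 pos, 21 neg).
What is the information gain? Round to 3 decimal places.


H(parent) = 0.9819. H(left) = 0.7219, H(right) = 0.9457. Weighted = (5/38)*0.7219 + (33/38)*0.9457 = 0.9163. IG = 0.9819 - 0.9163 = 0.0656, which rounds to 0.066.

0.066


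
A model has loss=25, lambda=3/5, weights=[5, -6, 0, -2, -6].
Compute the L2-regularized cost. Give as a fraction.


L2 sq norm = sum(w^2) = 101. J = 25 + 3/5 * 101 = 428/5.

428/5


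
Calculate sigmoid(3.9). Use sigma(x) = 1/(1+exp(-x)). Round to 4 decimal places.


sigma(3.9) = 1/(1+e^(-3.9)) = 1/(1+0.020242) = 1/1.020242 = 0.9802.

0.9802


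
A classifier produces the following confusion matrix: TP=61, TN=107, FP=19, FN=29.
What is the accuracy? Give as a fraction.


Accuracy = (TP + TN) / (TP + TN + FP + FN) = (61 + 107) / 216 = 7/9.

7/9


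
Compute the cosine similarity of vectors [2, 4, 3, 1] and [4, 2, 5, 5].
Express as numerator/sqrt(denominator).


dot = 36. |a|^2 = 30, |b|^2 = 70. cos = 36/sqrt(2100).

36/sqrt(2100)


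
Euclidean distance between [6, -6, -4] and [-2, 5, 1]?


d = sqrt(sum of squared differences). (6--2)^2=64, (-6-5)^2=121, (-4-1)^2=25. Sum = 210.

sqrt(210)


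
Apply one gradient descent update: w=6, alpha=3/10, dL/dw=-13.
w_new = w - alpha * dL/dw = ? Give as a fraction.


w_new = 6 - 3/10 * -13 = 6 - -39/10 = 99/10.

99/10


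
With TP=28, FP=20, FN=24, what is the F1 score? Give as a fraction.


Precision = 28/48 = 7/12. Recall = 28/52 = 7/13. F1 = 2*P*R/(P+R) = 14/25.

14/25


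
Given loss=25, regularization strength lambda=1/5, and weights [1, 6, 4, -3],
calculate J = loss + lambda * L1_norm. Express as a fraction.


L1 norm = sum(|w|) = 14. J = 25 + 1/5 * 14 = 139/5.

139/5


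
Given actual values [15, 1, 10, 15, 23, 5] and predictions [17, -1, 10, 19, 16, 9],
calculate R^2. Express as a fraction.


Mean(y) = 23/2. SS_res = 89. SS_tot = 623/2. R^2 = 1 - 89/(623/2) = 5/7.

5/7


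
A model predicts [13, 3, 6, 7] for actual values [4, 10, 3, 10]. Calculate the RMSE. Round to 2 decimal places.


MSE = 37.0000. RMSE = sqrt(37.0000) = 6.08.

6.08


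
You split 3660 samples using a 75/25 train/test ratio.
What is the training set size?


Test set = 3660 * 25% = 915. Training set = 3660 - 915 = 2745.

2745


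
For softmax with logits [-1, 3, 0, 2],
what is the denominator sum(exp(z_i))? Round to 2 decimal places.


Denom = e^-1=0.3679 + e^3=20.0855 + e^0=1.0000 + e^2=7.3891. Sum = 28.8425, which rounds to 28.84.

28.84


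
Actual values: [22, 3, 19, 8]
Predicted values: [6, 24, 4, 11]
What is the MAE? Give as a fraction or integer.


MAE = (1/4) * (|22-6|=16 + |3-24|=21 + |19-4|=15 + |8-11|=3). Sum = 55. MAE = 55/4.

55/4


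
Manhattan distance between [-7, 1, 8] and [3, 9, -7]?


d = sum of absolute differences: |-7-3|=10 + |1-9|=8 + |8--7|=15 = 33.

33


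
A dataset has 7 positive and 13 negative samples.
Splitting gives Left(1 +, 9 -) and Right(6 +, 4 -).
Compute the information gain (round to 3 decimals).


H(parent) = 0.9341. H(left) = 0.4690, H(right) = 0.9710. Weighted = (10/20)*0.4690 + (10/20)*0.9710 = 0.7200. IG = 0.9341 - 0.7200 = 0.2141, which rounds to 0.214.

0.214


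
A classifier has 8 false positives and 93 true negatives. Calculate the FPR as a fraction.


FPR = FP / (FP + TN) = 8 / 101 = 8/101.

8/101


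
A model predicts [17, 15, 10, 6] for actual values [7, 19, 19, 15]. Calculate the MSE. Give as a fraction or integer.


MSE = (1/4) * ((7-17)^2=100 + (19-15)^2=16 + (19-10)^2=81 + (15-6)^2=81). Sum = 278. MSE = 139/2.

139/2


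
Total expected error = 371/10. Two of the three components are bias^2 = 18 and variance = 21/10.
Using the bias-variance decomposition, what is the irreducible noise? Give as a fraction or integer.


Total error = bias^2 + variance + irreducible noise. So irreducible noise = 371/10 - 18 - 21/10 = 17.

17


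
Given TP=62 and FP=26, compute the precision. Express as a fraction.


Precision = TP / (TP + FP) = 62 / 88 = 31/44.

31/44


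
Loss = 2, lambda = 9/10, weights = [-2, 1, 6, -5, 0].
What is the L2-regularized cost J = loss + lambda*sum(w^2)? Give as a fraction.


L2 sq norm = sum(w^2) = 66. J = 2 + 9/10 * 66 = 307/5.

307/5


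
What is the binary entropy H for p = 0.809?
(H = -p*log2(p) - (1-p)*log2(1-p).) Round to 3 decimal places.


H = -0.809*log2(0.809) - 0.191*log2(0.191) = 0.704.

0.704


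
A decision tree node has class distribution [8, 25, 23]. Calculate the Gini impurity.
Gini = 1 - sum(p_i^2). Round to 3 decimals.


Total = 56. Proportions: 8/56, 25/56, 23/56. sum(p_i^2) = 0.3884. Gini = 1 - 0.3884 = 0.6116, which rounds to 0.612.

0.612


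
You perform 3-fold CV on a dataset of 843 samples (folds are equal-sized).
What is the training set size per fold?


Each validation fold has 843/3 = 281 samples. Training set = 843 - 281 = 562.

562


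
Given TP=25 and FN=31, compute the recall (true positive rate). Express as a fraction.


Recall = TP / (TP + FN) = 25 / 56 = 25/56.

25/56


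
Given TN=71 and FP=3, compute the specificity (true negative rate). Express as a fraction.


Specificity = TN / (TN + FP) = 71 / 74 = 71/74.

71/74


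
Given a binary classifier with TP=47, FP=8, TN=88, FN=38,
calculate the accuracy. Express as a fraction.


Accuracy = (TP + TN) / (TP + TN + FP + FN) = (47 + 88) / 181 = 135/181.

135/181


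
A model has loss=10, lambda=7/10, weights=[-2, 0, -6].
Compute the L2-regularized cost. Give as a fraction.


L2 sq norm = sum(w^2) = 40. J = 10 + 7/10 * 40 = 38.

38


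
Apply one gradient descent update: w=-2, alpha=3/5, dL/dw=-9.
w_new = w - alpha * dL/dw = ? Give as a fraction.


w_new = -2 - 3/5 * -9 = -2 - -27/5 = 17/5.

17/5


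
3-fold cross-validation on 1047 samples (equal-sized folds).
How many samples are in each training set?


Each validation fold has 1047/3 = 349 samples. Training set = 1047 - 349 = 698.

698


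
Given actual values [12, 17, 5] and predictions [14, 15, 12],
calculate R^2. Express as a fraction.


Mean(y) = 34/3. SS_res = 57. SS_tot = 218/3. R^2 = 1 - 57/(218/3) = 47/218.

47/218


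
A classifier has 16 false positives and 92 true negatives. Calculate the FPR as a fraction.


FPR = FP / (FP + TN) = 16 / 108 = 4/27.

4/27


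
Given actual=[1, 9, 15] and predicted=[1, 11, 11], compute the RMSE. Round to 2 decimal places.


MSE = 6.6667. RMSE = sqrt(6.6667) = 2.58.

2.58


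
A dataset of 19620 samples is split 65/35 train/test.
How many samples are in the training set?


Test set = 19620 * 35% = 6867. Training set = 19620 - 6867 = 12753.

12753


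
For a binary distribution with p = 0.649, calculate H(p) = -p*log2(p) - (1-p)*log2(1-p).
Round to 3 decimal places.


H = -0.649*log2(0.649) - 0.351*log2(0.351) = 0.935.

0.935


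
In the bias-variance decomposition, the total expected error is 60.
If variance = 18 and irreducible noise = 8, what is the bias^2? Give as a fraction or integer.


Total error = bias^2 + variance + irreducible noise. So bias^2 = 60 - 18 - 8 = 34.

34


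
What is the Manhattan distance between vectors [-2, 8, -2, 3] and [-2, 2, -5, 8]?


d = sum of absolute differences: |-2--2|=0 + |8-2|=6 + |-2--5|=3 + |3-8|=5 = 14.

14


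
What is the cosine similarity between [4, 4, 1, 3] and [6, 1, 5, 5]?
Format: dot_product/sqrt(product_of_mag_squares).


dot = 48. |a|^2 = 42, |b|^2 = 87. cos = 48/sqrt(3654).

48/sqrt(3654)


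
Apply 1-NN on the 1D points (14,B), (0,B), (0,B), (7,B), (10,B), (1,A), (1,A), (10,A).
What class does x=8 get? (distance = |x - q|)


Distances: |14-8|=6, |0-8|=8, |0-8|=8, |7-8|=1, |10-8|=2, |1-8|=7, |1-8|=7, |10-8|=2. 1 nearest: (7,B). Counts: {'B': 1}. Majority class: B.

B


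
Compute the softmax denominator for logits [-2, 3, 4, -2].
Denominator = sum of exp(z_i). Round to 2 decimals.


Denom = e^-2=0.1353 + e^3=20.0855 + e^4=54.5982 + e^-2=0.1353. Sum = 74.9543, which rounds to 74.95.

74.95


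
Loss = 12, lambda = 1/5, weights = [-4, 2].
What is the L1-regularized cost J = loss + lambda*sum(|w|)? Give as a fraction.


L1 norm = sum(|w|) = 6. J = 12 + 1/5 * 6 = 66/5.

66/5


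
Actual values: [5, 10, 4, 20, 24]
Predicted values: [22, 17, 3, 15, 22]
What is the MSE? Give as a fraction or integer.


MSE = (1/5) * ((5-22)^2=289 + (10-17)^2=49 + (4-3)^2=1 + (20-15)^2=25 + (24-22)^2=4). Sum = 368. MSE = 368/5.

368/5


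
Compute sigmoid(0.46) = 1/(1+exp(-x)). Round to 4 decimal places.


sigma(0.46) = 1/(1+e^(-0.46)) = 1/(1+0.631284) = 1/1.631284 = 0.6130.

0.6130


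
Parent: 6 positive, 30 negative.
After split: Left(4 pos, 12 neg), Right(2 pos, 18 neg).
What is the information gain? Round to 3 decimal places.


H(parent) = 0.6500. H(left) = 0.8113, H(right) = 0.4690. Weighted = (16/36)*0.8113 + (20/36)*0.4690 = 0.6211. IG = 0.6500 - 0.6211 = 0.0289, which rounds to 0.029.

0.029


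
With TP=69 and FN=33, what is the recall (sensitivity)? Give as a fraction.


Recall = TP / (TP + FN) = 69 / 102 = 23/34.

23/34


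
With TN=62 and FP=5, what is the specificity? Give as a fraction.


Specificity = TN / (TN + FP) = 62 / 67 = 62/67.

62/67


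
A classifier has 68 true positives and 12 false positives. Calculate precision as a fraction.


Precision = TP / (TP + FP) = 68 / 80 = 17/20.

17/20


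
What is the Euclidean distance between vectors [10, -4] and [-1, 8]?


d = sqrt(sum of squared differences). (10--1)^2=121, (-4-8)^2=144. Sum = 265.

sqrt(265)


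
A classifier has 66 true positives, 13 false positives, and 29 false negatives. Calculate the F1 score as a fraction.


Precision = 66/79 = 66/79. Recall = 66/95 = 66/95. F1 = 2*P*R/(P+R) = 22/29.

22/29


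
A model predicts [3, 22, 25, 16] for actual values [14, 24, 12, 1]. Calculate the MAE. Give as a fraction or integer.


MAE = (1/4) * (|14-3|=11 + |24-22|=2 + |12-25|=13 + |1-16|=15). Sum = 41. MAE = 41/4.

41/4


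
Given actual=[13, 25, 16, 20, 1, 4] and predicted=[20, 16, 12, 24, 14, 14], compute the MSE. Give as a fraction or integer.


MSE = (1/6) * ((13-20)^2=49 + (25-16)^2=81 + (16-12)^2=16 + (20-24)^2=16 + (1-14)^2=169 + (4-14)^2=100). Sum = 431. MSE = 431/6.

431/6


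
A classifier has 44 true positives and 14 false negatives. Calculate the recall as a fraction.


Recall = TP / (TP + FN) = 44 / 58 = 22/29.

22/29


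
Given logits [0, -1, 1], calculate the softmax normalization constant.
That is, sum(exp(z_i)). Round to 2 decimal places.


Denom = e^0=1.0000 + e^-1=0.3679 + e^1=2.7183. Sum = 4.0862, which rounds to 4.09.

4.09


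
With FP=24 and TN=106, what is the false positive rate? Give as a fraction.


FPR = FP / (FP + TN) = 24 / 130 = 12/65.

12/65


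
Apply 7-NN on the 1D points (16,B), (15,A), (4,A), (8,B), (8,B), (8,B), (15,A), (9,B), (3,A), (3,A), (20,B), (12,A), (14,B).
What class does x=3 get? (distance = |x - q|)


Distances: |16-3|=13, |15-3|=12, |4-3|=1, |8-3|=5, |8-3|=5, |8-3|=5, |15-3|=12, |9-3|=6, |3-3|=0, |3-3|=0, |20-3|=17, |12-3|=9, |14-3|=11. 7 nearest: (3,A), (3,A), (4,A), (8,B), (8,B), (8,B), (9,B). Counts: {'A': 3, 'B': 4}. Majority class: B.

B


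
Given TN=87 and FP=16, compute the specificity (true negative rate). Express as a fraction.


Specificity = TN / (TN + FP) = 87 / 103 = 87/103.

87/103


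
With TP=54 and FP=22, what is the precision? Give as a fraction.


Precision = TP / (TP + FP) = 54 / 76 = 27/38.

27/38


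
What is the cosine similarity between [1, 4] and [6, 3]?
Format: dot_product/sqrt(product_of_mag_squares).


dot = 18. |a|^2 = 17, |b|^2 = 45. cos = 18/sqrt(765).

18/sqrt(765)


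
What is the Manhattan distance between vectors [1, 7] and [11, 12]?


d = sum of absolute differences: |1-11|=10 + |7-12|=5 = 15.

15


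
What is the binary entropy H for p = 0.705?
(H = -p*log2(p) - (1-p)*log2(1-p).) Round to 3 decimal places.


H = -0.705*log2(0.705) - 0.295*log2(0.295) = 0.875.

0.875


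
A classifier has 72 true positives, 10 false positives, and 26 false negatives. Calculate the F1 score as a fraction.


Precision = 72/82 = 36/41. Recall = 72/98 = 36/49. F1 = 2*P*R/(P+R) = 4/5.

4/5


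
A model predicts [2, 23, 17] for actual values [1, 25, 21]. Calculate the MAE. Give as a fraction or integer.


MAE = (1/3) * (|1-2|=1 + |25-23|=2 + |21-17|=4). Sum = 7. MAE = 7/3.

7/3


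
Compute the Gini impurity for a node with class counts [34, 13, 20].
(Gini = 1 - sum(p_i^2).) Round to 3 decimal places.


Total = 67. Proportions: 34/67, 13/67, 20/67. sum(p_i^2) = 0.3843. Gini = 1 - 0.3843 = 0.6157, which rounds to 0.616.

0.616


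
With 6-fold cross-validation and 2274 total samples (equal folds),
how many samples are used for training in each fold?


Each validation fold has 2274/6 = 379 samples. Training set = 2274 - 379 = 1895.

1895


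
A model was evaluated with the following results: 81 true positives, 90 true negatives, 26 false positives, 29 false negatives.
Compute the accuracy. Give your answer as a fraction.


Accuracy = (TP + TN) / (TP + TN + FP + FN) = (81 + 90) / 226 = 171/226.

171/226


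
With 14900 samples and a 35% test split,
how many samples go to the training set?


Test set = 14900 * 35% = 5215. Training set = 14900 - 5215 = 9685.

9685


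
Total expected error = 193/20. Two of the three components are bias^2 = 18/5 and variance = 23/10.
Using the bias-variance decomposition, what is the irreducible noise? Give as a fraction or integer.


Total error = bias^2 + variance + irreducible noise. So irreducible noise = 193/20 - 18/5 - 23/10 = 15/4.

15/4


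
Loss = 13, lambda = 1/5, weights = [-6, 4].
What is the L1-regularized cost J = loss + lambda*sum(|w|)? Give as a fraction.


L1 norm = sum(|w|) = 10. J = 13 + 1/5 * 10 = 15.

15


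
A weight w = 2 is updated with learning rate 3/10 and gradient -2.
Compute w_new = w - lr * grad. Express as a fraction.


w_new = 2 - 3/10 * -2 = 2 - -3/5 = 13/5.

13/5


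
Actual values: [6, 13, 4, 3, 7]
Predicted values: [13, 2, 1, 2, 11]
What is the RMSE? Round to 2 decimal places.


MSE = 39.2000. RMSE = sqrt(39.2000) = 6.26.

6.26


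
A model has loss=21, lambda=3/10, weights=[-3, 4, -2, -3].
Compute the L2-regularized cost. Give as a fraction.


L2 sq norm = sum(w^2) = 38. J = 21 + 3/10 * 38 = 162/5.

162/5


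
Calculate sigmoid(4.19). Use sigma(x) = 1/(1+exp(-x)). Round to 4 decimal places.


sigma(4.19) = 1/(1+e^(-4.19)) = 1/(1+0.015146) = 1/1.015146 = 0.9851.

0.9851


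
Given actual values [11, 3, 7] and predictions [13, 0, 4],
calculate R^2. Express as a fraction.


Mean(y) = 7. SS_res = 22. SS_tot = 32. R^2 = 1 - 22/(32) = 5/16.

5/16


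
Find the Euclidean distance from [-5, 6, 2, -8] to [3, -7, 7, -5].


d = sqrt(sum of squared differences). (-5-3)^2=64, (6--7)^2=169, (2-7)^2=25, (-8--5)^2=9. Sum = 267.

sqrt(267)


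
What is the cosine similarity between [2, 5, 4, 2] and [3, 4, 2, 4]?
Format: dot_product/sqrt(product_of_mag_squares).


dot = 42. |a|^2 = 49, |b|^2 = 45. cos = 42/sqrt(2205).

42/sqrt(2205)


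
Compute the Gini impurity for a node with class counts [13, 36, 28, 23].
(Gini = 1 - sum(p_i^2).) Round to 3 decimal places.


Total = 100. Proportions: 13/100, 36/100, 28/100, 23/100. sum(p_i^2) = 0.2778. Gini = 1 - 0.2778 = 0.7222, which rounds to 0.722.

0.722


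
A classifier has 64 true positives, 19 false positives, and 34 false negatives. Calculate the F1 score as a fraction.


Precision = 64/83 = 64/83. Recall = 64/98 = 32/49. F1 = 2*P*R/(P+R) = 128/181.

128/181


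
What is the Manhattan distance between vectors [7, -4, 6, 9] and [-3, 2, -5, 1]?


d = sum of absolute differences: |7--3|=10 + |-4-2|=6 + |6--5|=11 + |9-1|=8 = 35.

35


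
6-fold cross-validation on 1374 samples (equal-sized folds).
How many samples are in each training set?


Each validation fold has 1374/6 = 229 samples. Training set = 1374 - 229 = 1145.

1145


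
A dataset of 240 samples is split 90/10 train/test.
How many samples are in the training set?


Test set = 240 * 10% = 24. Training set = 240 - 24 = 216.

216


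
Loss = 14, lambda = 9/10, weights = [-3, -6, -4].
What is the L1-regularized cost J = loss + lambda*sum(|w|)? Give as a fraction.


L1 norm = sum(|w|) = 13. J = 14 + 9/10 * 13 = 257/10.

257/10


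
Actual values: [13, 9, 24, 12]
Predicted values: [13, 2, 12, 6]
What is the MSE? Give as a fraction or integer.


MSE = (1/4) * ((13-13)^2=0 + (9-2)^2=49 + (24-12)^2=144 + (12-6)^2=36). Sum = 229. MSE = 229/4.

229/4


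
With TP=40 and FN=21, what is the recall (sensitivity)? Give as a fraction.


Recall = TP / (TP + FN) = 40 / 61 = 40/61.

40/61


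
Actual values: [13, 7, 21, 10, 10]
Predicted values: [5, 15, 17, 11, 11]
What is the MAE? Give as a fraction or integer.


MAE = (1/5) * (|13-5|=8 + |7-15|=8 + |21-17|=4 + |10-11|=1 + |10-11|=1). Sum = 22. MAE = 22/5.

22/5


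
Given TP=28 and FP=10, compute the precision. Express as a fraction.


Precision = TP / (TP + FP) = 28 / 38 = 14/19.

14/19


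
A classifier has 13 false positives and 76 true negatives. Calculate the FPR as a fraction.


FPR = FP / (FP + TN) = 13 / 89 = 13/89.

13/89


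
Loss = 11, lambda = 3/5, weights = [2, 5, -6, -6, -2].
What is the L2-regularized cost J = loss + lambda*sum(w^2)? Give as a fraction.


L2 sq norm = sum(w^2) = 105. J = 11 + 3/5 * 105 = 74.

74


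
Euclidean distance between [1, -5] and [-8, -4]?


d = sqrt(sum of squared differences). (1--8)^2=81, (-5--4)^2=1. Sum = 82.

sqrt(82)


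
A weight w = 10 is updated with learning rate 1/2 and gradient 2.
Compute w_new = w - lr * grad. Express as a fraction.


w_new = 10 - 1/2 * 2 = 10 - 1 = 9.

9


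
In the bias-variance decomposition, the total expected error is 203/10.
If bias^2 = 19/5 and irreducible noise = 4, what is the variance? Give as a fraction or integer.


Total error = bias^2 + variance + irreducible noise. So variance = 203/10 - 19/5 - 4 = 25/2.

25/2


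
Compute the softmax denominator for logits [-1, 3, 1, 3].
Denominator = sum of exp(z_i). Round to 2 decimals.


Denom = e^-1=0.3679 + e^3=20.0855 + e^1=2.7183 + e^3=20.0855. Sum = 43.2572, which rounds to 43.26.

43.26


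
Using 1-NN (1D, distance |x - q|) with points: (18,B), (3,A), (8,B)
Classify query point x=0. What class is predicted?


Distances: |18-0|=18, |3-0|=3, |8-0|=8. 1 nearest: (3,A). Counts: {'A': 1}. Majority class: A.

A


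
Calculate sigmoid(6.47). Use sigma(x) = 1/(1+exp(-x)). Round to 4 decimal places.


sigma(6.47) = 1/(1+e^(-6.47)) = 1/(1+0.001549) = 1/1.001549 = 0.9985.

0.9985


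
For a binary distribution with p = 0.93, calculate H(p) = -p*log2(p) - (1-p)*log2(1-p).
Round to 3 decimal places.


H = -0.93*log2(0.93) - 0.07*log2(0.07) = 0.366.

0.366


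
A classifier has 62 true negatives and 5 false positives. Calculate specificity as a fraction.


Specificity = TN / (TN + FP) = 62 / 67 = 62/67.

62/67


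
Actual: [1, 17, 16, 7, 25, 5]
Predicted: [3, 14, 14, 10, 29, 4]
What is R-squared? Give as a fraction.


Mean(y) = 71/6. SS_res = 43. SS_tot = 2429/6. R^2 = 1 - 43/(2429/6) = 2171/2429.

2171/2429


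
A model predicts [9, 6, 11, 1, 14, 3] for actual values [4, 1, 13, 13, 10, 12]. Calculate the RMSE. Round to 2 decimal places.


MSE = 49.1667. RMSE = sqrt(49.1667) = 7.01.

7.01


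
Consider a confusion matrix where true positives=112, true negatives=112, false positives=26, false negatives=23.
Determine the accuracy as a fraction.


Accuracy = (TP + TN) / (TP + TN + FP + FN) = (112 + 112) / 273 = 32/39.

32/39


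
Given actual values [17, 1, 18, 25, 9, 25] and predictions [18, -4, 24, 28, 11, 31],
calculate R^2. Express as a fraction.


Mean(y) = 95/6. SS_res = 111. SS_tot = 2645/6. R^2 = 1 - 111/(2645/6) = 1979/2645.

1979/2645


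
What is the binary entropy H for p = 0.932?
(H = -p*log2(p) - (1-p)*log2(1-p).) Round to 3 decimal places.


H = -0.932*log2(0.932) - 0.068*log2(0.068) = 0.358.

0.358


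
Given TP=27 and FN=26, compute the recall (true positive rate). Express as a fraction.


Recall = TP / (TP + FN) = 27 / 53 = 27/53.

27/53


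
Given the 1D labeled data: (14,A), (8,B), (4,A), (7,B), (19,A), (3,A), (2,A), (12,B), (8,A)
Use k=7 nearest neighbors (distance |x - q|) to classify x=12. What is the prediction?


Distances: |14-12|=2, |8-12|=4, |4-12|=8, |7-12|=5, |19-12|=7, |3-12|=9, |2-12|=10, |12-12|=0, |8-12|=4. 7 nearest: (12,B), (14,A), (8,A), (8,B), (7,B), (19,A), (4,A). Counts: {'B': 3, 'A': 4}. Majority class: A.

A


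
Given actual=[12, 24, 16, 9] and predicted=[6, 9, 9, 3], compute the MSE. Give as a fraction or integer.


MSE = (1/4) * ((12-6)^2=36 + (24-9)^2=225 + (16-9)^2=49 + (9-3)^2=36). Sum = 346. MSE = 173/2.

173/2


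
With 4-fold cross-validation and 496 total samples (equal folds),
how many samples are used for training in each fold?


Each validation fold has 496/4 = 124 samples. Training set = 496 - 124 = 372.

372


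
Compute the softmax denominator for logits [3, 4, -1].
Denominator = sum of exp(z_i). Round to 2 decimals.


Denom = e^3=20.0855 + e^4=54.5982 + e^-1=0.3679. Sum = 75.0516, which rounds to 75.05.

75.05


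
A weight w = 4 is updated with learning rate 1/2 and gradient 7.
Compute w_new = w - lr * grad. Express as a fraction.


w_new = 4 - 1/2 * 7 = 4 - 7/2 = 1/2.

1/2


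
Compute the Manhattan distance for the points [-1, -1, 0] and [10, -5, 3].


d = sum of absolute differences: |-1-10|=11 + |-1--5|=4 + |0-3|=3 = 18.

18


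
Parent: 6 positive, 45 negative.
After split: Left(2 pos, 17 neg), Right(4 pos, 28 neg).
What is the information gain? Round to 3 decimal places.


H(parent) = 0.5226. H(left) = 0.4855, H(right) = 0.5436. Weighted = (19/51)*0.4855 + (32/51)*0.5436 = 0.5220. IG = 0.5226 - 0.5220 = 0.0006, which rounds to 0.001.

0.001


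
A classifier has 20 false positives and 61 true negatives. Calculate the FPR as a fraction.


FPR = FP / (FP + TN) = 20 / 81 = 20/81.

20/81


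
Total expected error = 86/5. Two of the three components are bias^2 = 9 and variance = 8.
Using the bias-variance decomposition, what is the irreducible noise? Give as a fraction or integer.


Total error = bias^2 + variance + irreducible noise. So irreducible noise = 86/5 - 9 - 8 = 1/5.

1/5


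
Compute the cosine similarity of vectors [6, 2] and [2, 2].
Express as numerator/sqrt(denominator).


dot = 16. |a|^2 = 40, |b|^2 = 8. cos = 16/sqrt(320).

16/sqrt(320)


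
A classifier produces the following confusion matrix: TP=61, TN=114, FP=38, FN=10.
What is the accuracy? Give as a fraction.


Accuracy = (TP + TN) / (TP + TN + FP + FN) = (61 + 114) / 223 = 175/223.

175/223


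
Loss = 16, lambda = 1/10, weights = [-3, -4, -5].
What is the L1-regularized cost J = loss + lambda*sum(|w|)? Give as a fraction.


L1 norm = sum(|w|) = 12. J = 16 + 1/10 * 12 = 86/5.

86/5


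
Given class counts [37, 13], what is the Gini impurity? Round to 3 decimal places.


Total = 50. Proportions: 37/50, 13/50. sum(p_i^2) = 0.6152. Gini = 1 - 0.6152 = 0.3848, which rounds to 0.385.

0.385


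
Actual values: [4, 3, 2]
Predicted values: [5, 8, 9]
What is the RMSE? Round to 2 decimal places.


MSE = 25.0000. RMSE = sqrt(25.0000) = 5.00.

5.00


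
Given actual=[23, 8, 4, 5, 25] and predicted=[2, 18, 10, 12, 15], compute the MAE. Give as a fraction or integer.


MAE = (1/5) * (|23-2|=21 + |8-18|=10 + |4-10|=6 + |5-12|=7 + |25-15|=10). Sum = 54. MAE = 54/5.

54/5


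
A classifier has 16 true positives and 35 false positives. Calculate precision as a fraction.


Precision = TP / (TP + FP) = 16 / 51 = 16/51.

16/51


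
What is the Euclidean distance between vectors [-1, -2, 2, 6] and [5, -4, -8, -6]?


d = sqrt(sum of squared differences). (-1-5)^2=36, (-2--4)^2=4, (2--8)^2=100, (6--6)^2=144. Sum = 284.

sqrt(284)


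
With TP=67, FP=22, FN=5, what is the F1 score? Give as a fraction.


Precision = 67/89 = 67/89. Recall = 67/72 = 67/72. F1 = 2*P*R/(P+R) = 134/161.

134/161


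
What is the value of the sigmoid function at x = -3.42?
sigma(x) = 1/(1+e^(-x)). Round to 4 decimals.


sigma(-3.42) = 1/(1+e^(3.42)) = 1/(1+30.569415) = 1/31.569415 = 0.0317.

0.0317


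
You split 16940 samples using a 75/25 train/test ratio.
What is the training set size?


Test set = 16940 * 25% = 4235. Training set = 16940 - 4235 = 12705.

12705


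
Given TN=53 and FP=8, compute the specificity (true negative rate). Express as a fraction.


Specificity = TN / (TN + FP) = 53 / 61 = 53/61.

53/61


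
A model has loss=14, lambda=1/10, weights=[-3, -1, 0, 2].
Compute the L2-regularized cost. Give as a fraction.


L2 sq norm = sum(w^2) = 14. J = 14 + 1/10 * 14 = 77/5.

77/5


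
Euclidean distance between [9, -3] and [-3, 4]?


d = sqrt(sum of squared differences). (9--3)^2=144, (-3-4)^2=49. Sum = 193.

sqrt(193)


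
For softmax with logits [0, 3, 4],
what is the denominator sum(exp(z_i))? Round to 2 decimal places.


Denom = e^0=1.0000 + e^3=20.0855 + e^4=54.5982. Sum = 75.6837, which rounds to 75.68.

75.68


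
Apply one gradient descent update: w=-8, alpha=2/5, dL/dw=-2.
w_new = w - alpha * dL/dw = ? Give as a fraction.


w_new = -8 - 2/5 * -2 = -8 - -4/5 = -36/5.

-36/5


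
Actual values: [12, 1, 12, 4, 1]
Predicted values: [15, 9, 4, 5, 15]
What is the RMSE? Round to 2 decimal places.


MSE = 66.8000. RMSE = sqrt(66.8000) = 8.17.

8.17


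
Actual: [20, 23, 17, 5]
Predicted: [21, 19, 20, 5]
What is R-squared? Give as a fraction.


Mean(y) = 65/4. SS_res = 26. SS_tot = 747/4. R^2 = 1 - 26/(747/4) = 643/747.

643/747


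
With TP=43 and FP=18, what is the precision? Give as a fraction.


Precision = TP / (TP + FP) = 43 / 61 = 43/61.

43/61


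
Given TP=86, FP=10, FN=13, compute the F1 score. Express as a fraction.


Precision = 86/96 = 43/48. Recall = 86/99 = 86/99. F1 = 2*P*R/(P+R) = 172/195.

172/195


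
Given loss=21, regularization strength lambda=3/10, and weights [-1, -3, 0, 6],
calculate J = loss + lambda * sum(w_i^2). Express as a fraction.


L2 sq norm = sum(w^2) = 46. J = 21 + 3/10 * 46 = 174/5.

174/5


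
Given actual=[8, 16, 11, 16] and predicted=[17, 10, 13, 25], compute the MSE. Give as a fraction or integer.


MSE = (1/4) * ((8-17)^2=81 + (16-10)^2=36 + (11-13)^2=4 + (16-25)^2=81). Sum = 202. MSE = 101/2.

101/2


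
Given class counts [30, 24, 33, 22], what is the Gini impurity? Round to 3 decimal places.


Total = 109. Proportions: 30/109, 24/109, 33/109, 22/109. sum(p_i^2) = 0.2566. Gini = 1 - 0.2566 = 0.7434, which rounds to 0.743.

0.743


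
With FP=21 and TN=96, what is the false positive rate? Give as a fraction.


FPR = FP / (FP + TN) = 21 / 117 = 7/39.

7/39


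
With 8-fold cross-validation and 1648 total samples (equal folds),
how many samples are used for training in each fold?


Each validation fold has 1648/8 = 206 samples. Training set = 1648 - 206 = 1442.

1442


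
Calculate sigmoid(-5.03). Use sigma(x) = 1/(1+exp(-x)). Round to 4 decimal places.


sigma(-5.03) = 1/(1+e^(5.03)) = 1/(1+152.933013) = 1/153.933013 = 0.0065.

0.0065


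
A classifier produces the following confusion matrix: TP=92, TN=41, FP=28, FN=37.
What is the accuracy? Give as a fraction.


Accuracy = (TP + TN) / (TP + TN + FP + FN) = (92 + 41) / 198 = 133/198.

133/198


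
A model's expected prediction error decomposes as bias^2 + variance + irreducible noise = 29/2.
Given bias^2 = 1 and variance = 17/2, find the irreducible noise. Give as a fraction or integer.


Total error = bias^2 + variance + irreducible noise. So irreducible noise = 29/2 - 1 - 17/2 = 5.

5


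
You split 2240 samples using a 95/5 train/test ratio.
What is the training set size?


Test set = 2240 * 5% = 112. Training set = 2240 - 112 = 2128.

2128


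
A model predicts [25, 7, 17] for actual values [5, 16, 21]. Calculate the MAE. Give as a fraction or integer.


MAE = (1/3) * (|5-25|=20 + |16-7|=9 + |21-17|=4). Sum = 33. MAE = 11.

11


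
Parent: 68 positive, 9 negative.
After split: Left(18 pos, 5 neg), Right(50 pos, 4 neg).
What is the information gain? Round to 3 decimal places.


H(parent) = 0.5203. H(left) = 0.7554, H(right) = 0.3809. Weighted = (23/77)*0.7554 + (54/77)*0.3809 = 0.4928. IG = 0.5203 - 0.4928 = 0.0275, which rounds to 0.028.

0.028


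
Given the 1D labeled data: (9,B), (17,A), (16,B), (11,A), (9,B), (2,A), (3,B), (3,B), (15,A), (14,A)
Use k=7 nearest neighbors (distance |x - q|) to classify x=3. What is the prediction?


Distances: |9-3|=6, |17-3|=14, |16-3|=13, |11-3|=8, |9-3|=6, |2-3|=1, |3-3|=0, |3-3|=0, |15-3|=12, |14-3|=11. 7 nearest: (3,B), (3,B), (2,A), (9,B), (9,B), (11,A), (14,A). Counts: {'B': 4, 'A': 3}. Majority class: B.

B


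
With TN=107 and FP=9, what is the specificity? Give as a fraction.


Specificity = TN / (TN + FP) = 107 / 116 = 107/116.

107/116


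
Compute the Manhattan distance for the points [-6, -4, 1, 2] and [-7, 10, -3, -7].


d = sum of absolute differences: |-6--7|=1 + |-4-10|=14 + |1--3|=4 + |2--7|=9 = 28.

28


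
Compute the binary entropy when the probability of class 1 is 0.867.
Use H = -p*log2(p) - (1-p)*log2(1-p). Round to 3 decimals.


H = -0.867*log2(0.867) - 0.133*log2(0.133) = 0.566.

0.566


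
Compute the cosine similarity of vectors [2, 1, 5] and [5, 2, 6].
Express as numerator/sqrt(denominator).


dot = 42. |a|^2 = 30, |b|^2 = 65. cos = 42/sqrt(1950).

42/sqrt(1950)


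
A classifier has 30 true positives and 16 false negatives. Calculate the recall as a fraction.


Recall = TP / (TP + FN) = 30 / 46 = 15/23.

15/23


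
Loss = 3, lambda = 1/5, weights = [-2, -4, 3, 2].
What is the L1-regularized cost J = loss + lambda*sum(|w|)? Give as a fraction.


L1 norm = sum(|w|) = 11. J = 3 + 1/5 * 11 = 26/5.

26/5


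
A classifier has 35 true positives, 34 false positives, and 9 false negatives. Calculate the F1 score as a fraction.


Precision = 35/69 = 35/69. Recall = 35/44 = 35/44. F1 = 2*P*R/(P+R) = 70/113.

70/113


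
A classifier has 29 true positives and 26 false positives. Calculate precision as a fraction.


Precision = TP / (TP + FP) = 29 / 55 = 29/55.

29/55


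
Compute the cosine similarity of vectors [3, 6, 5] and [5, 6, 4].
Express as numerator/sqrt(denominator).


dot = 71. |a|^2 = 70, |b|^2 = 77. cos = 71/sqrt(5390).

71/sqrt(5390)


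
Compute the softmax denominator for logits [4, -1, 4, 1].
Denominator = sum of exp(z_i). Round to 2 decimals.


Denom = e^4=54.5982 + e^-1=0.3679 + e^4=54.5982 + e^1=2.7183. Sum = 112.2826, which rounds to 112.28.

112.28


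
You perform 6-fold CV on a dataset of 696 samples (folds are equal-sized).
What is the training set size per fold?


Each validation fold has 696/6 = 116 samples. Training set = 696 - 116 = 580.

580


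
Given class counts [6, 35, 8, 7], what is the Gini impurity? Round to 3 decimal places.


Total = 56. Proportions: 6/56, 35/56, 8/56, 7/56. sum(p_i^2) = 0.4381. Gini = 1 - 0.4381 = 0.5619, which rounds to 0.562.

0.562


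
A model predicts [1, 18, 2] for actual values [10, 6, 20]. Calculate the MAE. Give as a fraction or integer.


MAE = (1/3) * (|10-1|=9 + |6-18|=12 + |20-2|=18). Sum = 39. MAE = 13.

13


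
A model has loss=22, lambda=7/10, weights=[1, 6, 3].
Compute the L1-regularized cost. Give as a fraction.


L1 norm = sum(|w|) = 10. J = 22 + 7/10 * 10 = 29.

29


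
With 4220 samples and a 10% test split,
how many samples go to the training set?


Test set = 4220 * 10% = 422. Training set = 4220 - 422 = 3798.

3798


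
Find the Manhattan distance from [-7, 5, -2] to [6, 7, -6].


d = sum of absolute differences: |-7-6|=13 + |5-7|=2 + |-2--6|=4 = 19.

19


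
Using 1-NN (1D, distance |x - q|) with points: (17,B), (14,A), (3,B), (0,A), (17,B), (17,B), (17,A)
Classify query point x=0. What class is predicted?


Distances: |17-0|=17, |14-0|=14, |3-0|=3, |0-0|=0, |17-0|=17, |17-0|=17, |17-0|=17. 1 nearest: (0,A). Counts: {'A': 1}. Majority class: A.

A


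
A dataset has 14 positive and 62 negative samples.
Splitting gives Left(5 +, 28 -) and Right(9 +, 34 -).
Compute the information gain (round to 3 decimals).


H(parent) = 0.6892. H(left) = 0.6136, H(right) = 0.7401. Weighted = (33/76)*0.6136 + (43/76)*0.7401 = 0.6852. IG = 0.6892 - 0.6852 = 0.0040, which rounds to 0.004.

0.004


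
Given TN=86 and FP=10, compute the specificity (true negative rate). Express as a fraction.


Specificity = TN / (TN + FP) = 86 / 96 = 43/48.

43/48


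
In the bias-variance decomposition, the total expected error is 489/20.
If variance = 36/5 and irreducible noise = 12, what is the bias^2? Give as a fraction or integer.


Total error = bias^2 + variance + irreducible noise. So bias^2 = 489/20 - 36/5 - 12 = 21/4.

21/4
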